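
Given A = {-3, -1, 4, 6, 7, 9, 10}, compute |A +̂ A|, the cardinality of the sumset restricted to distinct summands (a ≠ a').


Restricted sumset: A +̂ A = {a + a' : a ∈ A, a' ∈ A, a ≠ a'}.
Equivalently, take A + A and drop any sum 2a that is achievable ONLY as a + a for a ∈ A (i.e. sums representable only with equal summands).
Enumerate pairs (a, a') with a < a' (symmetric, so each unordered pair gives one sum; this covers all a ≠ a'):
  -3 + -1 = -4
  -3 + 4 = 1
  -3 + 6 = 3
  -3 + 7 = 4
  -3 + 9 = 6
  -3 + 10 = 7
  -1 + 4 = 3
  -1 + 6 = 5
  -1 + 7 = 6
  -1 + 9 = 8
  -1 + 10 = 9
  4 + 6 = 10
  4 + 7 = 11
  4 + 9 = 13
  4 + 10 = 14
  6 + 7 = 13
  6 + 9 = 15
  6 + 10 = 16
  7 + 9 = 16
  7 + 10 = 17
  9 + 10 = 19
Collected distinct sums: {-4, 1, 3, 4, 5, 6, 7, 8, 9, 10, 11, 13, 14, 15, 16, 17, 19}
|A +̂ A| = 17
(Reference bound: |A +̂ A| ≥ 2|A| - 3 for |A| ≥ 2, with |A| = 7 giving ≥ 11.)

|A +̂ A| = 17


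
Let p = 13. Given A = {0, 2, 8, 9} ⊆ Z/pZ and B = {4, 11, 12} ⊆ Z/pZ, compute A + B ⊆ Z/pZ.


Work in Z/13Z: reduce every sum a + b modulo 13.
Enumerate all 12 pairs:
a = 0: 0+4=4, 0+11=11, 0+12=12
a = 2: 2+4=6, 2+11=0, 2+12=1
a = 8: 8+4=12, 8+11=6, 8+12=7
a = 9: 9+4=0, 9+11=7, 9+12=8
Distinct residues collected: {0, 1, 4, 6, 7, 8, 11, 12}
|A + B| = 8 (out of 13 total residues).

A + B = {0, 1, 4, 6, 7, 8, 11, 12}


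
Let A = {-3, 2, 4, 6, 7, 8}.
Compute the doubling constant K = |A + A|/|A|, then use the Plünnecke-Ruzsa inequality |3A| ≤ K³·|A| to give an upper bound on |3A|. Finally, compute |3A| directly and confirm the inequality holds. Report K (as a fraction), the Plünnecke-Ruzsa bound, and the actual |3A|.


|A| = 6.
Step 1: Compute A + A by enumerating all 36 pairs.
A + A = {-6, -1, 1, 3, 4, 5, 6, 8, 9, 10, 11, 12, 13, 14, 15, 16}, so |A + A| = 16.
Step 2: Doubling constant K = |A + A|/|A| = 16/6 = 16/6 ≈ 2.6667.
Step 3: Plünnecke-Ruzsa gives |3A| ≤ K³·|A| = (2.6667)³ · 6 ≈ 113.7778.
Step 4: Compute 3A = A + A + A directly by enumerating all triples (a,b,c) ∈ A³; |3A| = 27.
Step 5: Check 27 ≤ 113.7778? Yes ✓.

K = 16/6, Plünnecke-Ruzsa bound K³|A| ≈ 113.7778, |3A| = 27, inequality holds.


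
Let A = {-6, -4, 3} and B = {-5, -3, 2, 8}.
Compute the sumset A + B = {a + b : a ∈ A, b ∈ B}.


A + B = {a + b : a ∈ A, b ∈ B}.
Enumerate all |A|·|B| = 3·4 = 12 pairs (a, b) and collect distinct sums.
a = -6: -6+-5=-11, -6+-3=-9, -6+2=-4, -6+8=2
a = -4: -4+-5=-9, -4+-3=-7, -4+2=-2, -4+8=4
a = 3: 3+-5=-2, 3+-3=0, 3+2=5, 3+8=11
Collecting distinct sums: A + B = {-11, -9, -7, -4, -2, 0, 2, 4, 5, 11}
|A + B| = 10

A + B = {-11, -9, -7, -4, -2, 0, 2, 4, 5, 11}


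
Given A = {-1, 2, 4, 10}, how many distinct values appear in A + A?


A + A = {a + a' : a, a' ∈ A}; |A| = 4.
General bounds: 2|A| - 1 ≤ |A + A| ≤ |A|(|A|+1)/2, i.e. 7 ≤ |A + A| ≤ 10.
Lower bound 2|A|-1 is attained iff A is an arithmetic progression.
Enumerate sums a + a' for a ≤ a' (symmetric, so this suffices):
a = -1: -1+-1=-2, -1+2=1, -1+4=3, -1+10=9
a = 2: 2+2=4, 2+4=6, 2+10=12
a = 4: 4+4=8, 4+10=14
a = 10: 10+10=20
Distinct sums: {-2, 1, 3, 4, 6, 8, 9, 12, 14, 20}
|A + A| = 10

|A + A| = 10


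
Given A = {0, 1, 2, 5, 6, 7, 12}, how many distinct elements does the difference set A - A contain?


A - A = {a - a' : a, a' ∈ A}; |A| = 7.
Bounds: 2|A|-1 ≤ |A - A| ≤ |A|² - |A| + 1, i.e. 13 ≤ |A - A| ≤ 43.
Note: 0 ∈ A - A always (from a - a). The set is symmetric: if d ∈ A - A then -d ∈ A - A.
Enumerate nonzero differences d = a - a' with a > a' (then include -d):
Positive differences: {1, 2, 3, 4, 5, 6, 7, 10, 11, 12}
Full difference set: {0} ∪ (positive diffs) ∪ (negative diffs).
|A - A| = 1 + 2·10 = 21 (matches direct enumeration: 21).

|A - A| = 21


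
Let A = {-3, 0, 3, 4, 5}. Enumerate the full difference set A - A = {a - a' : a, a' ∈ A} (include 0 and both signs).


A - A = {a - a' : a, a' ∈ A}.
Compute a - a' for each ordered pair (a, a'):
a = -3: -3--3=0, -3-0=-3, -3-3=-6, -3-4=-7, -3-5=-8
a = 0: 0--3=3, 0-0=0, 0-3=-3, 0-4=-4, 0-5=-5
a = 3: 3--3=6, 3-0=3, 3-3=0, 3-4=-1, 3-5=-2
a = 4: 4--3=7, 4-0=4, 4-3=1, 4-4=0, 4-5=-1
a = 5: 5--3=8, 5-0=5, 5-3=2, 5-4=1, 5-5=0
Collecting distinct values (and noting 0 appears from a-a):
A - A = {-8, -7, -6, -5, -4, -3, -2, -1, 0, 1, 2, 3, 4, 5, 6, 7, 8}
|A - A| = 17

A - A = {-8, -7, -6, -5, -4, -3, -2, -1, 0, 1, 2, 3, 4, 5, 6, 7, 8}


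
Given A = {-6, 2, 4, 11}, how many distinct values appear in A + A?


A + A = {a + a' : a, a' ∈ A}; |A| = 4.
General bounds: 2|A| - 1 ≤ |A + A| ≤ |A|(|A|+1)/2, i.e. 7 ≤ |A + A| ≤ 10.
Lower bound 2|A|-1 is attained iff A is an arithmetic progression.
Enumerate sums a + a' for a ≤ a' (symmetric, so this suffices):
a = -6: -6+-6=-12, -6+2=-4, -6+4=-2, -6+11=5
a = 2: 2+2=4, 2+4=6, 2+11=13
a = 4: 4+4=8, 4+11=15
a = 11: 11+11=22
Distinct sums: {-12, -4, -2, 4, 5, 6, 8, 13, 15, 22}
|A + A| = 10

|A + A| = 10


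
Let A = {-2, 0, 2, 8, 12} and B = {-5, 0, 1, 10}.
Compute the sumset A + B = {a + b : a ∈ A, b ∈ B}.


A + B = {a + b : a ∈ A, b ∈ B}.
Enumerate all |A|·|B| = 5·4 = 20 pairs (a, b) and collect distinct sums.
a = -2: -2+-5=-7, -2+0=-2, -2+1=-1, -2+10=8
a = 0: 0+-5=-5, 0+0=0, 0+1=1, 0+10=10
a = 2: 2+-5=-3, 2+0=2, 2+1=3, 2+10=12
a = 8: 8+-5=3, 8+0=8, 8+1=9, 8+10=18
a = 12: 12+-5=7, 12+0=12, 12+1=13, 12+10=22
Collecting distinct sums: A + B = {-7, -5, -3, -2, -1, 0, 1, 2, 3, 7, 8, 9, 10, 12, 13, 18, 22}
|A + B| = 17

A + B = {-7, -5, -3, -2, -1, 0, 1, 2, 3, 7, 8, 9, 10, 12, 13, 18, 22}


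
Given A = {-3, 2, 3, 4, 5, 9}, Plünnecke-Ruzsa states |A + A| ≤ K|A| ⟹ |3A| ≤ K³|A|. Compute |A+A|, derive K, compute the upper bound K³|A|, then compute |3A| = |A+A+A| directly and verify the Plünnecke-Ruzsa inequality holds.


|A| = 6.
Step 1: Compute A + A by enumerating all 36 pairs.
A + A = {-6, -1, 0, 1, 2, 4, 5, 6, 7, 8, 9, 10, 11, 12, 13, 14, 18}, so |A + A| = 17.
Step 2: Doubling constant K = |A + A|/|A| = 17/6 = 17/6 ≈ 2.8333.
Step 3: Plünnecke-Ruzsa gives |3A| ≤ K³·|A| = (2.8333)³ · 6 ≈ 136.4722.
Step 4: Compute 3A = A + A + A directly by enumerating all triples (a,b,c) ∈ A³; |3A| = 29.
Step 5: Check 29 ≤ 136.4722? Yes ✓.

K = 17/6, Plünnecke-Ruzsa bound K³|A| ≈ 136.4722, |3A| = 29, inequality holds.


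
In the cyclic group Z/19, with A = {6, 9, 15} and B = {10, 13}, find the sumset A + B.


Work in Z/19Z: reduce every sum a + b modulo 19.
Enumerate all 6 pairs:
a = 6: 6+10=16, 6+13=0
a = 9: 9+10=0, 9+13=3
a = 15: 15+10=6, 15+13=9
Distinct residues collected: {0, 3, 6, 9, 16}
|A + B| = 5 (out of 19 total residues).

A + B = {0, 3, 6, 9, 16}


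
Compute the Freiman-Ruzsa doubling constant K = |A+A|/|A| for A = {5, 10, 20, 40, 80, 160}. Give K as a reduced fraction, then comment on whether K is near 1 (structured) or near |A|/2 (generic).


|A| = 6.
Compute A + A by enumerating all 36 pairs.
A + A = {10, 15, 20, 25, 30, 40, 45, 50, 60, 80, 85, 90, 100, 120, 160, 165, 170, 180, 200, 240, 320}, so |A + A| = 21.
K = |A + A| / |A| = 21/6 = 7/2 ≈ 3.5000.
Reference: AP of size 6 gives K = 11/6 ≈ 1.8333; a fully generic set of size 6 gives K ≈ 3.5000.

|A| = 6, |A + A| = 21, K = 21/6 = 7/2.


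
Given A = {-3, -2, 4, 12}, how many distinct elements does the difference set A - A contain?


A - A = {a - a' : a, a' ∈ A}; |A| = 4.
Bounds: 2|A|-1 ≤ |A - A| ≤ |A|² - |A| + 1, i.e. 7 ≤ |A - A| ≤ 13.
Note: 0 ∈ A - A always (from a - a). The set is symmetric: if d ∈ A - A then -d ∈ A - A.
Enumerate nonzero differences d = a - a' with a > a' (then include -d):
Positive differences: {1, 6, 7, 8, 14, 15}
Full difference set: {0} ∪ (positive diffs) ∪ (negative diffs).
|A - A| = 1 + 2·6 = 13 (matches direct enumeration: 13).

|A - A| = 13


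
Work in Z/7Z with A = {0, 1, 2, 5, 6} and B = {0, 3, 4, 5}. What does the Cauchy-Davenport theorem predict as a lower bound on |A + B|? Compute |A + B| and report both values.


Cauchy-Davenport: |A + B| ≥ min(p, |A| + |B| - 1) for A, B nonempty in Z/pZ.
|A| = 5, |B| = 4, p = 7.
CD lower bound = min(7, 5 + 4 - 1) = min(7, 8) = 7.
Compute A + B mod 7 directly:
a = 0: 0+0=0, 0+3=3, 0+4=4, 0+5=5
a = 1: 1+0=1, 1+3=4, 1+4=5, 1+5=6
a = 2: 2+0=2, 2+3=5, 2+4=6, 2+5=0
a = 5: 5+0=5, 5+3=1, 5+4=2, 5+5=3
a = 6: 6+0=6, 6+3=2, 6+4=3, 6+5=4
A + B = {0, 1, 2, 3, 4, 5, 6}, so |A + B| = 7.
Verify: 7 ≥ 7? Yes ✓.

CD lower bound = 7, actual |A + B| = 7.


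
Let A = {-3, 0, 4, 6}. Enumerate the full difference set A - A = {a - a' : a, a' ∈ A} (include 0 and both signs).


A - A = {a - a' : a, a' ∈ A}.
Compute a - a' for each ordered pair (a, a'):
a = -3: -3--3=0, -3-0=-3, -3-4=-7, -3-6=-9
a = 0: 0--3=3, 0-0=0, 0-4=-4, 0-6=-6
a = 4: 4--3=7, 4-0=4, 4-4=0, 4-6=-2
a = 6: 6--3=9, 6-0=6, 6-4=2, 6-6=0
Collecting distinct values (and noting 0 appears from a-a):
A - A = {-9, -7, -6, -4, -3, -2, 0, 2, 3, 4, 6, 7, 9}
|A - A| = 13

A - A = {-9, -7, -6, -4, -3, -2, 0, 2, 3, 4, 6, 7, 9}


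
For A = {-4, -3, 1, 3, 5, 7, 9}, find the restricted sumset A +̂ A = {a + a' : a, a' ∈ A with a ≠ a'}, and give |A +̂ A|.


Restricted sumset: A +̂ A = {a + a' : a ∈ A, a' ∈ A, a ≠ a'}.
Equivalently, take A + A and drop any sum 2a that is achievable ONLY as a + a for a ∈ A (i.e. sums representable only with equal summands).
Enumerate pairs (a, a') with a < a' (symmetric, so each unordered pair gives one sum; this covers all a ≠ a'):
  -4 + -3 = -7
  -4 + 1 = -3
  -4 + 3 = -1
  -4 + 5 = 1
  -4 + 7 = 3
  -4 + 9 = 5
  -3 + 1 = -2
  -3 + 3 = 0
  -3 + 5 = 2
  -3 + 7 = 4
  -3 + 9 = 6
  1 + 3 = 4
  1 + 5 = 6
  1 + 7 = 8
  1 + 9 = 10
  3 + 5 = 8
  3 + 7 = 10
  3 + 9 = 12
  5 + 7 = 12
  5 + 9 = 14
  7 + 9 = 16
Collected distinct sums: {-7, -3, -2, -1, 0, 1, 2, 3, 4, 5, 6, 8, 10, 12, 14, 16}
|A +̂ A| = 16
(Reference bound: |A +̂ A| ≥ 2|A| - 3 for |A| ≥ 2, with |A| = 7 giving ≥ 11.)

|A +̂ A| = 16


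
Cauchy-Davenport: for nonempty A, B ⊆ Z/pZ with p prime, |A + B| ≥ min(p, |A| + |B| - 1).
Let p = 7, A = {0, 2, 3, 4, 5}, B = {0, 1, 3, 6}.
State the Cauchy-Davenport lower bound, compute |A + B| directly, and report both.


Cauchy-Davenport: |A + B| ≥ min(p, |A| + |B| - 1) for A, B nonempty in Z/pZ.
|A| = 5, |B| = 4, p = 7.
CD lower bound = min(7, 5 + 4 - 1) = min(7, 8) = 7.
Compute A + B mod 7 directly:
a = 0: 0+0=0, 0+1=1, 0+3=3, 0+6=6
a = 2: 2+0=2, 2+1=3, 2+3=5, 2+6=1
a = 3: 3+0=3, 3+1=4, 3+3=6, 3+6=2
a = 4: 4+0=4, 4+1=5, 4+3=0, 4+6=3
a = 5: 5+0=5, 5+1=6, 5+3=1, 5+6=4
A + B = {0, 1, 2, 3, 4, 5, 6}, so |A + B| = 7.
Verify: 7 ≥ 7? Yes ✓.

CD lower bound = 7, actual |A + B| = 7.


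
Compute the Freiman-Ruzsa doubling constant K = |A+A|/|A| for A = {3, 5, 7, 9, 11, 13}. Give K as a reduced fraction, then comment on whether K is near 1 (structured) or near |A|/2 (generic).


|A| = 6.
Compute A + A by enumerating all 36 pairs.
A + A = {6, 8, 10, 12, 14, 16, 18, 20, 22, 24, 26}, so |A + A| = 11.
K = |A + A| / |A| = 11/6 (already in lowest terms) ≈ 1.8333.
Reference: AP of size 6 gives K = 11/6 ≈ 1.8333; a fully generic set of size 6 gives K ≈ 3.5000.

|A| = 6, |A + A| = 11, K = 11/6.


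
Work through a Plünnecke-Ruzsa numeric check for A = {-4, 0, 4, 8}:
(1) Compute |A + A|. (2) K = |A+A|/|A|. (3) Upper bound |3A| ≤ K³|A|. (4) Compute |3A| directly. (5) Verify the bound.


|A| = 4.
Step 1: Compute A + A by enumerating all 16 pairs.
A + A = {-8, -4, 0, 4, 8, 12, 16}, so |A + A| = 7.
Step 2: Doubling constant K = |A + A|/|A| = 7/4 = 7/4 ≈ 1.7500.
Step 3: Plünnecke-Ruzsa gives |3A| ≤ K³·|A| = (1.7500)³ · 4 ≈ 21.4375.
Step 4: Compute 3A = A + A + A directly by enumerating all triples (a,b,c) ∈ A³; |3A| = 10.
Step 5: Check 10 ≤ 21.4375? Yes ✓.

K = 7/4, Plünnecke-Ruzsa bound K³|A| ≈ 21.4375, |3A| = 10, inequality holds.


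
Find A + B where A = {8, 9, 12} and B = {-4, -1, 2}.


A + B = {a + b : a ∈ A, b ∈ B}.
Enumerate all |A|·|B| = 3·3 = 9 pairs (a, b) and collect distinct sums.
a = 8: 8+-4=4, 8+-1=7, 8+2=10
a = 9: 9+-4=5, 9+-1=8, 9+2=11
a = 12: 12+-4=8, 12+-1=11, 12+2=14
Collecting distinct sums: A + B = {4, 5, 7, 8, 10, 11, 14}
|A + B| = 7

A + B = {4, 5, 7, 8, 10, 11, 14}


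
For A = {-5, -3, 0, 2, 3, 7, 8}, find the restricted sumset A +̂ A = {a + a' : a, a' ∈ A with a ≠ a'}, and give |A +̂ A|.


Restricted sumset: A +̂ A = {a + a' : a ∈ A, a' ∈ A, a ≠ a'}.
Equivalently, take A + A and drop any sum 2a that is achievable ONLY as a + a for a ∈ A (i.e. sums representable only with equal summands).
Enumerate pairs (a, a') with a < a' (symmetric, so each unordered pair gives one sum; this covers all a ≠ a'):
  -5 + -3 = -8
  -5 + 0 = -5
  -5 + 2 = -3
  -5 + 3 = -2
  -5 + 7 = 2
  -5 + 8 = 3
  -3 + 0 = -3
  -3 + 2 = -1
  -3 + 3 = 0
  -3 + 7 = 4
  -3 + 8 = 5
  0 + 2 = 2
  0 + 3 = 3
  0 + 7 = 7
  0 + 8 = 8
  2 + 3 = 5
  2 + 7 = 9
  2 + 8 = 10
  3 + 7 = 10
  3 + 8 = 11
  7 + 8 = 15
Collected distinct sums: {-8, -5, -3, -2, -1, 0, 2, 3, 4, 5, 7, 8, 9, 10, 11, 15}
|A +̂ A| = 16
(Reference bound: |A +̂ A| ≥ 2|A| - 3 for |A| ≥ 2, with |A| = 7 giving ≥ 11.)

|A +̂ A| = 16


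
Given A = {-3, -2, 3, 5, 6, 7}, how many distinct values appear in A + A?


A + A = {a + a' : a, a' ∈ A}; |A| = 6.
General bounds: 2|A| - 1 ≤ |A + A| ≤ |A|(|A|+1)/2, i.e. 11 ≤ |A + A| ≤ 21.
Lower bound 2|A|-1 is attained iff A is an arithmetic progression.
Enumerate sums a + a' for a ≤ a' (symmetric, so this suffices):
a = -3: -3+-3=-6, -3+-2=-5, -3+3=0, -3+5=2, -3+6=3, -3+7=4
a = -2: -2+-2=-4, -2+3=1, -2+5=3, -2+6=4, -2+7=5
a = 3: 3+3=6, 3+5=8, 3+6=9, 3+7=10
a = 5: 5+5=10, 5+6=11, 5+7=12
a = 6: 6+6=12, 6+7=13
a = 7: 7+7=14
Distinct sums: {-6, -5, -4, 0, 1, 2, 3, 4, 5, 6, 8, 9, 10, 11, 12, 13, 14}
|A + A| = 17

|A + A| = 17


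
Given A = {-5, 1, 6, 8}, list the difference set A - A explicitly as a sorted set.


A - A = {a - a' : a, a' ∈ A}.
Compute a - a' for each ordered pair (a, a'):
a = -5: -5--5=0, -5-1=-6, -5-6=-11, -5-8=-13
a = 1: 1--5=6, 1-1=0, 1-6=-5, 1-8=-7
a = 6: 6--5=11, 6-1=5, 6-6=0, 6-8=-2
a = 8: 8--5=13, 8-1=7, 8-6=2, 8-8=0
Collecting distinct values (and noting 0 appears from a-a):
A - A = {-13, -11, -7, -6, -5, -2, 0, 2, 5, 6, 7, 11, 13}
|A - A| = 13

A - A = {-13, -11, -7, -6, -5, -2, 0, 2, 5, 6, 7, 11, 13}


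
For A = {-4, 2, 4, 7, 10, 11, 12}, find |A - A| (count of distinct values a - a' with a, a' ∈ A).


A - A = {a - a' : a, a' ∈ A}; |A| = 7.
Bounds: 2|A|-1 ≤ |A - A| ≤ |A|² - |A| + 1, i.e. 13 ≤ |A - A| ≤ 43.
Note: 0 ∈ A - A always (from a - a). The set is symmetric: if d ∈ A - A then -d ∈ A - A.
Enumerate nonzero differences d = a - a' with a > a' (then include -d):
Positive differences: {1, 2, 3, 4, 5, 6, 7, 8, 9, 10, 11, 14, 15, 16}
Full difference set: {0} ∪ (positive diffs) ∪ (negative diffs).
|A - A| = 1 + 2·14 = 29 (matches direct enumeration: 29).

|A - A| = 29


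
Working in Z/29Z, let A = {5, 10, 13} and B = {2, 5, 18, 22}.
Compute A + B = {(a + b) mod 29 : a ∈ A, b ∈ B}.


Work in Z/29Z: reduce every sum a + b modulo 29.
Enumerate all 12 pairs:
a = 5: 5+2=7, 5+5=10, 5+18=23, 5+22=27
a = 10: 10+2=12, 10+5=15, 10+18=28, 10+22=3
a = 13: 13+2=15, 13+5=18, 13+18=2, 13+22=6
Distinct residues collected: {2, 3, 6, 7, 10, 12, 15, 18, 23, 27, 28}
|A + B| = 11 (out of 29 total residues).

A + B = {2, 3, 6, 7, 10, 12, 15, 18, 23, 27, 28}


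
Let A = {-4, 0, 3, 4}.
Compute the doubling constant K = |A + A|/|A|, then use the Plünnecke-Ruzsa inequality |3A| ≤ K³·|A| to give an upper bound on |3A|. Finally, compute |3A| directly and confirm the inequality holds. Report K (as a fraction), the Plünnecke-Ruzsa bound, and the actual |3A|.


|A| = 4.
Step 1: Compute A + A by enumerating all 16 pairs.
A + A = {-8, -4, -1, 0, 3, 4, 6, 7, 8}, so |A + A| = 9.
Step 2: Doubling constant K = |A + A|/|A| = 9/4 = 9/4 ≈ 2.2500.
Step 3: Plünnecke-Ruzsa gives |3A| ≤ K³·|A| = (2.2500)³ · 4 ≈ 45.5625.
Step 4: Compute 3A = A + A + A directly by enumerating all triples (a,b,c) ∈ A³; |3A| = 16.
Step 5: Check 16 ≤ 45.5625? Yes ✓.

K = 9/4, Plünnecke-Ruzsa bound K³|A| ≈ 45.5625, |3A| = 16, inequality holds.


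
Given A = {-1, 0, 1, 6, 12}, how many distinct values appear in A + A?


A + A = {a + a' : a, a' ∈ A}; |A| = 5.
General bounds: 2|A| - 1 ≤ |A + A| ≤ |A|(|A|+1)/2, i.e. 9 ≤ |A + A| ≤ 15.
Lower bound 2|A|-1 is attained iff A is an arithmetic progression.
Enumerate sums a + a' for a ≤ a' (symmetric, so this suffices):
a = -1: -1+-1=-2, -1+0=-1, -1+1=0, -1+6=5, -1+12=11
a = 0: 0+0=0, 0+1=1, 0+6=6, 0+12=12
a = 1: 1+1=2, 1+6=7, 1+12=13
a = 6: 6+6=12, 6+12=18
a = 12: 12+12=24
Distinct sums: {-2, -1, 0, 1, 2, 5, 6, 7, 11, 12, 13, 18, 24}
|A + A| = 13

|A + A| = 13


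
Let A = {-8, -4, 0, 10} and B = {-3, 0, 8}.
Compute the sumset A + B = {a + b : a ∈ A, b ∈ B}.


A + B = {a + b : a ∈ A, b ∈ B}.
Enumerate all |A|·|B| = 4·3 = 12 pairs (a, b) and collect distinct sums.
a = -8: -8+-3=-11, -8+0=-8, -8+8=0
a = -4: -4+-3=-7, -4+0=-4, -4+8=4
a = 0: 0+-3=-3, 0+0=0, 0+8=8
a = 10: 10+-3=7, 10+0=10, 10+8=18
Collecting distinct sums: A + B = {-11, -8, -7, -4, -3, 0, 4, 7, 8, 10, 18}
|A + B| = 11

A + B = {-11, -8, -7, -4, -3, 0, 4, 7, 8, 10, 18}


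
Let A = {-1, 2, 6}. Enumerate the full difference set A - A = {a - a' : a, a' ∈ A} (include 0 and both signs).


A - A = {a - a' : a, a' ∈ A}.
Compute a - a' for each ordered pair (a, a'):
a = -1: -1--1=0, -1-2=-3, -1-6=-7
a = 2: 2--1=3, 2-2=0, 2-6=-4
a = 6: 6--1=7, 6-2=4, 6-6=0
Collecting distinct values (and noting 0 appears from a-a):
A - A = {-7, -4, -3, 0, 3, 4, 7}
|A - A| = 7

A - A = {-7, -4, -3, 0, 3, 4, 7}


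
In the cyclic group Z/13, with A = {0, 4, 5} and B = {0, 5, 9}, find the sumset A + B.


Work in Z/13Z: reduce every sum a + b modulo 13.
Enumerate all 9 pairs:
a = 0: 0+0=0, 0+5=5, 0+9=9
a = 4: 4+0=4, 4+5=9, 4+9=0
a = 5: 5+0=5, 5+5=10, 5+9=1
Distinct residues collected: {0, 1, 4, 5, 9, 10}
|A + B| = 6 (out of 13 total residues).

A + B = {0, 1, 4, 5, 9, 10}


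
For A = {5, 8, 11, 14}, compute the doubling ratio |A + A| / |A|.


|A| = 4.
Compute A + A by enumerating all 16 pairs.
A + A = {10, 13, 16, 19, 22, 25, 28}, so |A + A| = 7.
K = |A + A| / |A| = 7/4 (already in lowest terms) ≈ 1.7500.
Reference: AP of size 4 gives K = 7/4 ≈ 1.7500; a fully generic set of size 4 gives K ≈ 2.5000.

|A| = 4, |A + A| = 7, K = 7/4.


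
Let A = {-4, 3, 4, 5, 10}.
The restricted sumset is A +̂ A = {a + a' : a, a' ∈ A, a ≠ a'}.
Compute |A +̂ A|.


Restricted sumset: A +̂ A = {a + a' : a ∈ A, a' ∈ A, a ≠ a'}.
Equivalently, take A + A and drop any sum 2a that is achievable ONLY as a + a for a ∈ A (i.e. sums representable only with equal summands).
Enumerate pairs (a, a') with a < a' (symmetric, so each unordered pair gives one sum; this covers all a ≠ a'):
  -4 + 3 = -1
  -4 + 4 = 0
  -4 + 5 = 1
  -4 + 10 = 6
  3 + 4 = 7
  3 + 5 = 8
  3 + 10 = 13
  4 + 5 = 9
  4 + 10 = 14
  5 + 10 = 15
Collected distinct sums: {-1, 0, 1, 6, 7, 8, 9, 13, 14, 15}
|A +̂ A| = 10
(Reference bound: |A +̂ A| ≥ 2|A| - 3 for |A| ≥ 2, with |A| = 5 giving ≥ 7.)

|A +̂ A| = 10


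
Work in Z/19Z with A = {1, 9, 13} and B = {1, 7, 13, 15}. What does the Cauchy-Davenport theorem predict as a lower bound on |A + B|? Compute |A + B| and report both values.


Cauchy-Davenport: |A + B| ≥ min(p, |A| + |B| - 1) for A, B nonempty in Z/pZ.
|A| = 3, |B| = 4, p = 19.
CD lower bound = min(19, 3 + 4 - 1) = min(19, 6) = 6.
Compute A + B mod 19 directly:
a = 1: 1+1=2, 1+7=8, 1+13=14, 1+15=16
a = 9: 9+1=10, 9+7=16, 9+13=3, 9+15=5
a = 13: 13+1=14, 13+7=1, 13+13=7, 13+15=9
A + B = {1, 2, 3, 5, 7, 8, 9, 10, 14, 16}, so |A + B| = 10.
Verify: 10 ≥ 6? Yes ✓.

CD lower bound = 6, actual |A + B| = 10.


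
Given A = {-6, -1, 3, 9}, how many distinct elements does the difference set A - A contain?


A - A = {a - a' : a, a' ∈ A}; |A| = 4.
Bounds: 2|A|-1 ≤ |A - A| ≤ |A|² - |A| + 1, i.e. 7 ≤ |A - A| ≤ 13.
Note: 0 ∈ A - A always (from a - a). The set is symmetric: if d ∈ A - A then -d ∈ A - A.
Enumerate nonzero differences d = a - a' with a > a' (then include -d):
Positive differences: {4, 5, 6, 9, 10, 15}
Full difference set: {0} ∪ (positive diffs) ∪ (negative diffs).
|A - A| = 1 + 2·6 = 13 (matches direct enumeration: 13).

|A - A| = 13


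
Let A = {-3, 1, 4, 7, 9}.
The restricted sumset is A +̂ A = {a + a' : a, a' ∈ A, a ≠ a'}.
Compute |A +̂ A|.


Restricted sumset: A +̂ A = {a + a' : a ∈ A, a' ∈ A, a ≠ a'}.
Equivalently, take A + A and drop any sum 2a that is achievable ONLY as a + a for a ∈ A (i.e. sums representable only with equal summands).
Enumerate pairs (a, a') with a < a' (symmetric, so each unordered pair gives one sum; this covers all a ≠ a'):
  -3 + 1 = -2
  -3 + 4 = 1
  -3 + 7 = 4
  -3 + 9 = 6
  1 + 4 = 5
  1 + 7 = 8
  1 + 9 = 10
  4 + 7 = 11
  4 + 9 = 13
  7 + 9 = 16
Collected distinct sums: {-2, 1, 4, 5, 6, 8, 10, 11, 13, 16}
|A +̂ A| = 10
(Reference bound: |A +̂ A| ≥ 2|A| - 3 for |A| ≥ 2, with |A| = 5 giving ≥ 7.)

|A +̂ A| = 10


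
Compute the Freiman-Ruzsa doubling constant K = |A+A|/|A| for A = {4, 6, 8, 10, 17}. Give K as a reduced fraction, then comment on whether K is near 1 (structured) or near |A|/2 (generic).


|A| = 5.
Compute A + A by enumerating all 25 pairs.
A + A = {8, 10, 12, 14, 16, 18, 20, 21, 23, 25, 27, 34}, so |A + A| = 12.
K = |A + A| / |A| = 12/5 (already in lowest terms) ≈ 2.4000.
Reference: AP of size 5 gives K = 9/5 ≈ 1.8000; a fully generic set of size 5 gives K ≈ 3.0000.

|A| = 5, |A + A| = 12, K = 12/5.


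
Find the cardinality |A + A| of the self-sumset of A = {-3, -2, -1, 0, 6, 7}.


A + A = {a + a' : a, a' ∈ A}; |A| = 6.
General bounds: 2|A| - 1 ≤ |A + A| ≤ |A|(|A|+1)/2, i.e. 11 ≤ |A + A| ≤ 21.
Lower bound 2|A|-1 is attained iff A is an arithmetic progression.
Enumerate sums a + a' for a ≤ a' (symmetric, so this suffices):
a = -3: -3+-3=-6, -3+-2=-5, -3+-1=-4, -3+0=-3, -3+6=3, -3+7=4
a = -2: -2+-2=-4, -2+-1=-3, -2+0=-2, -2+6=4, -2+7=5
a = -1: -1+-1=-2, -1+0=-1, -1+6=5, -1+7=6
a = 0: 0+0=0, 0+6=6, 0+7=7
a = 6: 6+6=12, 6+7=13
a = 7: 7+7=14
Distinct sums: {-6, -5, -4, -3, -2, -1, 0, 3, 4, 5, 6, 7, 12, 13, 14}
|A + A| = 15

|A + A| = 15


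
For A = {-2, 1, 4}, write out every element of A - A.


A - A = {a - a' : a, a' ∈ A}.
Compute a - a' for each ordered pair (a, a'):
a = -2: -2--2=0, -2-1=-3, -2-4=-6
a = 1: 1--2=3, 1-1=0, 1-4=-3
a = 4: 4--2=6, 4-1=3, 4-4=0
Collecting distinct values (and noting 0 appears from a-a):
A - A = {-6, -3, 0, 3, 6}
|A - A| = 5

A - A = {-6, -3, 0, 3, 6}


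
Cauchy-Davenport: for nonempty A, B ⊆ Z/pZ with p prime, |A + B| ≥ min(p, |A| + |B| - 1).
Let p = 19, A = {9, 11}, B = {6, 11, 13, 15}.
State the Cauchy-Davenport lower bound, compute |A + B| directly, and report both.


Cauchy-Davenport: |A + B| ≥ min(p, |A| + |B| - 1) for A, B nonempty in Z/pZ.
|A| = 2, |B| = 4, p = 19.
CD lower bound = min(19, 2 + 4 - 1) = min(19, 5) = 5.
Compute A + B mod 19 directly:
a = 9: 9+6=15, 9+11=1, 9+13=3, 9+15=5
a = 11: 11+6=17, 11+11=3, 11+13=5, 11+15=7
A + B = {1, 3, 5, 7, 15, 17}, so |A + B| = 6.
Verify: 6 ≥ 5? Yes ✓.

CD lower bound = 5, actual |A + B| = 6.


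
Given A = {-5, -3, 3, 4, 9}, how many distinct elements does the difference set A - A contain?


A - A = {a - a' : a, a' ∈ A}; |A| = 5.
Bounds: 2|A|-1 ≤ |A - A| ≤ |A|² - |A| + 1, i.e. 9 ≤ |A - A| ≤ 21.
Note: 0 ∈ A - A always (from a - a). The set is symmetric: if d ∈ A - A then -d ∈ A - A.
Enumerate nonzero differences d = a - a' with a > a' (then include -d):
Positive differences: {1, 2, 5, 6, 7, 8, 9, 12, 14}
Full difference set: {0} ∪ (positive diffs) ∪ (negative diffs).
|A - A| = 1 + 2·9 = 19 (matches direct enumeration: 19).

|A - A| = 19


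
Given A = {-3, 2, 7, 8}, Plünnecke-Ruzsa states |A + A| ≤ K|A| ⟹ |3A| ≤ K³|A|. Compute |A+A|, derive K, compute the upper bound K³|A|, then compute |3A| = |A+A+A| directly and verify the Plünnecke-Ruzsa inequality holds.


|A| = 4.
Step 1: Compute A + A by enumerating all 16 pairs.
A + A = {-6, -1, 4, 5, 9, 10, 14, 15, 16}, so |A + A| = 9.
Step 2: Doubling constant K = |A + A|/|A| = 9/4 = 9/4 ≈ 2.2500.
Step 3: Plünnecke-Ruzsa gives |3A| ≤ K³·|A| = (2.2500)³ · 4 ≈ 45.5625.
Step 4: Compute 3A = A + A + A directly by enumerating all triples (a,b,c) ∈ A³; |3A| = 16.
Step 5: Check 16 ≤ 45.5625? Yes ✓.

K = 9/4, Plünnecke-Ruzsa bound K³|A| ≈ 45.5625, |3A| = 16, inequality holds.


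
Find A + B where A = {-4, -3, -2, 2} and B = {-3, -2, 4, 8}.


A + B = {a + b : a ∈ A, b ∈ B}.
Enumerate all |A|·|B| = 4·4 = 16 pairs (a, b) and collect distinct sums.
a = -4: -4+-3=-7, -4+-2=-6, -4+4=0, -4+8=4
a = -3: -3+-3=-6, -3+-2=-5, -3+4=1, -3+8=5
a = -2: -2+-3=-5, -2+-2=-4, -2+4=2, -2+8=6
a = 2: 2+-3=-1, 2+-2=0, 2+4=6, 2+8=10
Collecting distinct sums: A + B = {-7, -6, -5, -4, -1, 0, 1, 2, 4, 5, 6, 10}
|A + B| = 12

A + B = {-7, -6, -5, -4, -1, 0, 1, 2, 4, 5, 6, 10}


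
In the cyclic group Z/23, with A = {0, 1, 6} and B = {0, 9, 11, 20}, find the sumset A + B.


Work in Z/23Z: reduce every sum a + b modulo 23.
Enumerate all 12 pairs:
a = 0: 0+0=0, 0+9=9, 0+11=11, 0+20=20
a = 1: 1+0=1, 1+9=10, 1+11=12, 1+20=21
a = 6: 6+0=6, 6+9=15, 6+11=17, 6+20=3
Distinct residues collected: {0, 1, 3, 6, 9, 10, 11, 12, 15, 17, 20, 21}
|A + B| = 12 (out of 23 total residues).

A + B = {0, 1, 3, 6, 9, 10, 11, 12, 15, 17, 20, 21}


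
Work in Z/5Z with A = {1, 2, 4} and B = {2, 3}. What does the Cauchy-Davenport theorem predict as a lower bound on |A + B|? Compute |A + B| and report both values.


Cauchy-Davenport: |A + B| ≥ min(p, |A| + |B| - 1) for A, B nonempty in Z/pZ.
|A| = 3, |B| = 2, p = 5.
CD lower bound = min(5, 3 + 2 - 1) = min(5, 4) = 4.
Compute A + B mod 5 directly:
a = 1: 1+2=3, 1+3=4
a = 2: 2+2=4, 2+3=0
a = 4: 4+2=1, 4+3=2
A + B = {0, 1, 2, 3, 4}, so |A + B| = 5.
Verify: 5 ≥ 4? Yes ✓.

CD lower bound = 4, actual |A + B| = 5.


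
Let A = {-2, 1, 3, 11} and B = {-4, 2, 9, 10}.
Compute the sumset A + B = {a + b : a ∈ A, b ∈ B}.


A + B = {a + b : a ∈ A, b ∈ B}.
Enumerate all |A|·|B| = 4·4 = 16 pairs (a, b) and collect distinct sums.
a = -2: -2+-4=-6, -2+2=0, -2+9=7, -2+10=8
a = 1: 1+-4=-3, 1+2=3, 1+9=10, 1+10=11
a = 3: 3+-4=-1, 3+2=5, 3+9=12, 3+10=13
a = 11: 11+-4=7, 11+2=13, 11+9=20, 11+10=21
Collecting distinct sums: A + B = {-6, -3, -1, 0, 3, 5, 7, 8, 10, 11, 12, 13, 20, 21}
|A + B| = 14

A + B = {-6, -3, -1, 0, 3, 5, 7, 8, 10, 11, 12, 13, 20, 21}


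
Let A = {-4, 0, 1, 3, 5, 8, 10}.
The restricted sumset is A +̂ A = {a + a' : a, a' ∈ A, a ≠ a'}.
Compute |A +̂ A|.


Restricted sumset: A +̂ A = {a + a' : a ∈ A, a' ∈ A, a ≠ a'}.
Equivalently, take A + A and drop any sum 2a that is achievable ONLY as a + a for a ∈ A (i.e. sums representable only with equal summands).
Enumerate pairs (a, a') with a < a' (symmetric, so each unordered pair gives one sum; this covers all a ≠ a'):
  -4 + 0 = -4
  -4 + 1 = -3
  -4 + 3 = -1
  -4 + 5 = 1
  -4 + 8 = 4
  -4 + 10 = 6
  0 + 1 = 1
  0 + 3 = 3
  0 + 5 = 5
  0 + 8 = 8
  0 + 10 = 10
  1 + 3 = 4
  1 + 5 = 6
  1 + 8 = 9
  1 + 10 = 11
  3 + 5 = 8
  3 + 8 = 11
  3 + 10 = 13
  5 + 8 = 13
  5 + 10 = 15
  8 + 10 = 18
Collected distinct sums: {-4, -3, -1, 1, 3, 4, 5, 6, 8, 9, 10, 11, 13, 15, 18}
|A +̂ A| = 15
(Reference bound: |A +̂ A| ≥ 2|A| - 3 for |A| ≥ 2, with |A| = 7 giving ≥ 11.)

|A +̂ A| = 15


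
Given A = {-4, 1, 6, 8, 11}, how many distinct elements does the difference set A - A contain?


A - A = {a - a' : a, a' ∈ A}; |A| = 5.
Bounds: 2|A|-1 ≤ |A - A| ≤ |A|² - |A| + 1, i.e. 9 ≤ |A - A| ≤ 21.
Note: 0 ∈ A - A always (from a - a). The set is symmetric: if d ∈ A - A then -d ∈ A - A.
Enumerate nonzero differences d = a - a' with a > a' (then include -d):
Positive differences: {2, 3, 5, 7, 10, 12, 15}
Full difference set: {0} ∪ (positive diffs) ∪ (negative diffs).
|A - A| = 1 + 2·7 = 15 (matches direct enumeration: 15).

|A - A| = 15


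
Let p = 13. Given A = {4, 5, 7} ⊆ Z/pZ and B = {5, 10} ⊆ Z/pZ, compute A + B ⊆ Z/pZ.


Work in Z/13Z: reduce every sum a + b modulo 13.
Enumerate all 6 pairs:
a = 4: 4+5=9, 4+10=1
a = 5: 5+5=10, 5+10=2
a = 7: 7+5=12, 7+10=4
Distinct residues collected: {1, 2, 4, 9, 10, 12}
|A + B| = 6 (out of 13 total residues).

A + B = {1, 2, 4, 9, 10, 12}


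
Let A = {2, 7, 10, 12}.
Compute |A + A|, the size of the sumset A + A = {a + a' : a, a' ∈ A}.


A + A = {a + a' : a, a' ∈ A}; |A| = 4.
General bounds: 2|A| - 1 ≤ |A + A| ≤ |A|(|A|+1)/2, i.e. 7 ≤ |A + A| ≤ 10.
Lower bound 2|A|-1 is attained iff A is an arithmetic progression.
Enumerate sums a + a' for a ≤ a' (symmetric, so this suffices):
a = 2: 2+2=4, 2+7=9, 2+10=12, 2+12=14
a = 7: 7+7=14, 7+10=17, 7+12=19
a = 10: 10+10=20, 10+12=22
a = 12: 12+12=24
Distinct sums: {4, 9, 12, 14, 17, 19, 20, 22, 24}
|A + A| = 9

|A + A| = 9


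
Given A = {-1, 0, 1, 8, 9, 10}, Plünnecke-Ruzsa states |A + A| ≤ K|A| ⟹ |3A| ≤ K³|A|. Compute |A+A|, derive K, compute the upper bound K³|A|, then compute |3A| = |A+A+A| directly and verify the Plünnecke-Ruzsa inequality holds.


|A| = 6.
Step 1: Compute A + A by enumerating all 36 pairs.
A + A = {-2, -1, 0, 1, 2, 7, 8, 9, 10, 11, 16, 17, 18, 19, 20}, so |A + A| = 15.
Step 2: Doubling constant K = |A + A|/|A| = 15/6 = 15/6 ≈ 2.5000.
Step 3: Plünnecke-Ruzsa gives |3A| ≤ K³·|A| = (2.5000)³ · 6 ≈ 93.7500.
Step 4: Compute 3A = A + A + A directly by enumerating all triples (a,b,c) ∈ A³; |3A| = 28.
Step 5: Check 28 ≤ 93.7500? Yes ✓.

K = 15/6, Plünnecke-Ruzsa bound K³|A| ≈ 93.7500, |3A| = 28, inequality holds.


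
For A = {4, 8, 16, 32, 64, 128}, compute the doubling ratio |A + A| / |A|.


|A| = 6.
Compute A + A by enumerating all 36 pairs.
A + A = {8, 12, 16, 20, 24, 32, 36, 40, 48, 64, 68, 72, 80, 96, 128, 132, 136, 144, 160, 192, 256}, so |A + A| = 21.
K = |A + A| / |A| = 21/6 = 7/2 ≈ 3.5000.
Reference: AP of size 6 gives K = 11/6 ≈ 1.8333; a fully generic set of size 6 gives K ≈ 3.5000.

|A| = 6, |A + A| = 21, K = 21/6 = 7/2.


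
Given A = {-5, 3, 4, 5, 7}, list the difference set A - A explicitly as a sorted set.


A - A = {a - a' : a, a' ∈ A}.
Compute a - a' for each ordered pair (a, a'):
a = -5: -5--5=0, -5-3=-8, -5-4=-9, -5-5=-10, -5-7=-12
a = 3: 3--5=8, 3-3=0, 3-4=-1, 3-5=-2, 3-7=-4
a = 4: 4--5=9, 4-3=1, 4-4=0, 4-5=-1, 4-7=-3
a = 5: 5--5=10, 5-3=2, 5-4=1, 5-5=0, 5-7=-2
a = 7: 7--5=12, 7-3=4, 7-4=3, 7-5=2, 7-7=0
Collecting distinct values (and noting 0 appears from a-a):
A - A = {-12, -10, -9, -8, -4, -3, -2, -1, 0, 1, 2, 3, 4, 8, 9, 10, 12}
|A - A| = 17

A - A = {-12, -10, -9, -8, -4, -3, -2, -1, 0, 1, 2, 3, 4, 8, 9, 10, 12}


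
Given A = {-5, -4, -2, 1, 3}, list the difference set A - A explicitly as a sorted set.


A - A = {a - a' : a, a' ∈ A}.
Compute a - a' for each ordered pair (a, a'):
a = -5: -5--5=0, -5--4=-1, -5--2=-3, -5-1=-6, -5-3=-8
a = -4: -4--5=1, -4--4=0, -4--2=-2, -4-1=-5, -4-3=-7
a = -2: -2--5=3, -2--4=2, -2--2=0, -2-1=-3, -2-3=-5
a = 1: 1--5=6, 1--4=5, 1--2=3, 1-1=0, 1-3=-2
a = 3: 3--5=8, 3--4=7, 3--2=5, 3-1=2, 3-3=0
Collecting distinct values (and noting 0 appears from a-a):
A - A = {-8, -7, -6, -5, -3, -2, -1, 0, 1, 2, 3, 5, 6, 7, 8}
|A - A| = 15

A - A = {-8, -7, -6, -5, -3, -2, -1, 0, 1, 2, 3, 5, 6, 7, 8}


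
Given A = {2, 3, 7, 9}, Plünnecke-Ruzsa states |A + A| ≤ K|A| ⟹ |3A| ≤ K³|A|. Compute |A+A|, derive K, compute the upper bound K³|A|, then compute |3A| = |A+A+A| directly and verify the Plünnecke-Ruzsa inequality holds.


|A| = 4.
Step 1: Compute A + A by enumerating all 16 pairs.
A + A = {4, 5, 6, 9, 10, 11, 12, 14, 16, 18}, so |A + A| = 10.
Step 2: Doubling constant K = |A + A|/|A| = 10/4 = 10/4 ≈ 2.5000.
Step 3: Plünnecke-Ruzsa gives |3A| ≤ K³·|A| = (2.5000)³ · 4 ≈ 62.5000.
Step 4: Compute 3A = A + A + A directly by enumerating all triples (a,b,c) ∈ A³; |3A| = 18.
Step 5: Check 18 ≤ 62.5000? Yes ✓.

K = 10/4, Plünnecke-Ruzsa bound K³|A| ≈ 62.5000, |3A| = 18, inequality holds.


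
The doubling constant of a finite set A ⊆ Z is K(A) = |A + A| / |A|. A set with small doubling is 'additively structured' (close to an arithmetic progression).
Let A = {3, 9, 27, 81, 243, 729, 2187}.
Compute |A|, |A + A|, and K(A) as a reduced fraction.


|A| = 7.
Compute A + A by enumerating all 49 pairs.
A + A = {6, 12, 18, 30, 36, 54, 84, 90, 108, 162, 246, 252, 270, 324, 486, 732, 738, 756, 810, 972, 1458, 2190, 2196, 2214, 2268, 2430, 2916, 4374}, so |A + A| = 28.
K = |A + A| / |A| = 28/7 = 4/1 ≈ 4.0000.
Reference: AP of size 7 gives K = 13/7 ≈ 1.8571; a fully generic set of size 7 gives K ≈ 4.0000.

|A| = 7, |A + A| = 28, K = 28/7 = 4/1.


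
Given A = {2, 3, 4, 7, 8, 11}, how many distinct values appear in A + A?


A + A = {a + a' : a, a' ∈ A}; |A| = 6.
General bounds: 2|A| - 1 ≤ |A + A| ≤ |A|(|A|+1)/2, i.e. 11 ≤ |A + A| ≤ 21.
Lower bound 2|A|-1 is attained iff A is an arithmetic progression.
Enumerate sums a + a' for a ≤ a' (symmetric, so this suffices):
a = 2: 2+2=4, 2+3=5, 2+4=6, 2+7=9, 2+8=10, 2+11=13
a = 3: 3+3=6, 3+4=7, 3+7=10, 3+8=11, 3+11=14
a = 4: 4+4=8, 4+7=11, 4+8=12, 4+11=15
a = 7: 7+7=14, 7+8=15, 7+11=18
a = 8: 8+8=16, 8+11=19
a = 11: 11+11=22
Distinct sums: {4, 5, 6, 7, 8, 9, 10, 11, 12, 13, 14, 15, 16, 18, 19, 22}
|A + A| = 16

|A + A| = 16


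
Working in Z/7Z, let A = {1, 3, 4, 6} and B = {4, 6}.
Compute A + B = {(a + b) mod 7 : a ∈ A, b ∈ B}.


Work in Z/7Z: reduce every sum a + b modulo 7.
Enumerate all 8 pairs:
a = 1: 1+4=5, 1+6=0
a = 3: 3+4=0, 3+6=2
a = 4: 4+4=1, 4+6=3
a = 6: 6+4=3, 6+6=5
Distinct residues collected: {0, 1, 2, 3, 5}
|A + B| = 5 (out of 7 total residues).

A + B = {0, 1, 2, 3, 5}


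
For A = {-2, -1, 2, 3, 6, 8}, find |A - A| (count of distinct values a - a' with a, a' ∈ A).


A - A = {a - a' : a, a' ∈ A}; |A| = 6.
Bounds: 2|A|-1 ≤ |A - A| ≤ |A|² - |A| + 1, i.e. 11 ≤ |A - A| ≤ 31.
Note: 0 ∈ A - A always (from a - a). The set is symmetric: if d ∈ A - A then -d ∈ A - A.
Enumerate nonzero differences d = a - a' with a > a' (then include -d):
Positive differences: {1, 2, 3, 4, 5, 6, 7, 8, 9, 10}
Full difference set: {0} ∪ (positive diffs) ∪ (negative diffs).
|A - A| = 1 + 2·10 = 21 (matches direct enumeration: 21).

|A - A| = 21


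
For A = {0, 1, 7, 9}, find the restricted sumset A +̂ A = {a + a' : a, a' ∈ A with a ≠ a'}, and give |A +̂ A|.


Restricted sumset: A +̂ A = {a + a' : a ∈ A, a' ∈ A, a ≠ a'}.
Equivalently, take A + A and drop any sum 2a that is achievable ONLY as a + a for a ∈ A (i.e. sums representable only with equal summands).
Enumerate pairs (a, a') with a < a' (symmetric, so each unordered pair gives one sum; this covers all a ≠ a'):
  0 + 1 = 1
  0 + 7 = 7
  0 + 9 = 9
  1 + 7 = 8
  1 + 9 = 10
  7 + 9 = 16
Collected distinct sums: {1, 7, 8, 9, 10, 16}
|A +̂ A| = 6
(Reference bound: |A +̂ A| ≥ 2|A| - 3 for |A| ≥ 2, with |A| = 4 giving ≥ 5.)

|A +̂ A| = 6


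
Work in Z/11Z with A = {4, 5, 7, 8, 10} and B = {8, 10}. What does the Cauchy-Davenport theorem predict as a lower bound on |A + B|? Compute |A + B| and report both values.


Cauchy-Davenport: |A + B| ≥ min(p, |A| + |B| - 1) for A, B nonempty in Z/pZ.
|A| = 5, |B| = 2, p = 11.
CD lower bound = min(11, 5 + 2 - 1) = min(11, 6) = 6.
Compute A + B mod 11 directly:
a = 4: 4+8=1, 4+10=3
a = 5: 5+8=2, 5+10=4
a = 7: 7+8=4, 7+10=6
a = 8: 8+8=5, 8+10=7
a = 10: 10+8=7, 10+10=9
A + B = {1, 2, 3, 4, 5, 6, 7, 9}, so |A + B| = 8.
Verify: 8 ≥ 6? Yes ✓.

CD lower bound = 6, actual |A + B| = 8.


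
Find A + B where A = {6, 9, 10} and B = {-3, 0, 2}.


A + B = {a + b : a ∈ A, b ∈ B}.
Enumerate all |A|·|B| = 3·3 = 9 pairs (a, b) and collect distinct sums.
a = 6: 6+-3=3, 6+0=6, 6+2=8
a = 9: 9+-3=6, 9+0=9, 9+2=11
a = 10: 10+-3=7, 10+0=10, 10+2=12
Collecting distinct sums: A + B = {3, 6, 7, 8, 9, 10, 11, 12}
|A + B| = 8

A + B = {3, 6, 7, 8, 9, 10, 11, 12}


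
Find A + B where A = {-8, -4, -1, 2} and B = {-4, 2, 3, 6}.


A + B = {a + b : a ∈ A, b ∈ B}.
Enumerate all |A|·|B| = 4·4 = 16 pairs (a, b) and collect distinct sums.
a = -8: -8+-4=-12, -8+2=-6, -8+3=-5, -8+6=-2
a = -4: -4+-4=-8, -4+2=-2, -4+3=-1, -4+6=2
a = -1: -1+-4=-5, -1+2=1, -1+3=2, -1+6=5
a = 2: 2+-4=-2, 2+2=4, 2+3=5, 2+6=8
Collecting distinct sums: A + B = {-12, -8, -6, -5, -2, -1, 1, 2, 4, 5, 8}
|A + B| = 11

A + B = {-12, -8, -6, -5, -2, -1, 1, 2, 4, 5, 8}


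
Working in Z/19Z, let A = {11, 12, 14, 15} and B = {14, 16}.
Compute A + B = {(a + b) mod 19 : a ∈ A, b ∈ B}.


Work in Z/19Z: reduce every sum a + b modulo 19.
Enumerate all 8 pairs:
a = 11: 11+14=6, 11+16=8
a = 12: 12+14=7, 12+16=9
a = 14: 14+14=9, 14+16=11
a = 15: 15+14=10, 15+16=12
Distinct residues collected: {6, 7, 8, 9, 10, 11, 12}
|A + B| = 7 (out of 19 total residues).

A + B = {6, 7, 8, 9, 10, 11, 12}


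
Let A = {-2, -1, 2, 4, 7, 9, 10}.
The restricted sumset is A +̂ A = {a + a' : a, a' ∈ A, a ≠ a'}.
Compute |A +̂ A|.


Restricted sumset: A +̂ A = {a + a' : a ∈ A, a' ∈ A, a ≠ a'}.
Equivalently, take A + A and drop any sum 2a that is achievable ONLY as a + a for a ∈ A (i.e. sums representable only with equal summands).
Enumerate pairs (a, a') with a < a' (symmetric, so each unordered pair gives one sum; this covers all a ≠ a'):
  -2 + -1 = -3
  -2 + 2 = 0
  -2 + 4 = 2
  -2 + 7 = 5
  -2 + 9 = 7
  -2 + 10 = 8
  -1 + 2 = 1
  -1 + 4 = 3
  -1 + 7 = 6
  -1 + 9 = 8
  -1 + 10 = 9
  2 + 4 = 6
  2 + 7 = 9
  2 + 9 = 11
  2 + 10 = 12
  4 + 7 = 11
  4 + 9 = 13
  4 + 10 = 14
  7 + 9 = 16
  7 + 10 = 17
  9 + 10 = 19
Collected distinct sums: {-3, 0, 1, 2, 3, 5, 6, 7, 8, 9, 11, 12, 13, 14, 16, 17, 19}
|A +̂ A| = 17
(Reference bound: |A +̂ A| ≥ 2|A| - 3 for |A| ≥ 2, with |A| = 7 giving ≥ 11.)

|A +̂ A| = 17


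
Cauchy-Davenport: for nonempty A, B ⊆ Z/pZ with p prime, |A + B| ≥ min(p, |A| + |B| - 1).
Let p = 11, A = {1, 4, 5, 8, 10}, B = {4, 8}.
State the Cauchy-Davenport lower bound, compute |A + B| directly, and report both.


Cauchy-Davenport: |A + B| ≥ min(p, |A| + |B| - 1) for A, B nonempty in Z/pZ.
|A| = 5, |B| = 2, p = 11.
CD lower bound = min(11, 5 + 2 - 1) = min(11, 6) = 6.
Compute A + B mod 11 directly:
a = 1: 1+4=5, 1+8=9
a = 4: 4+4=8, 4+8=1
a = 5: 5+4=9, 5+8=2
a = 8: 8+4=1, 8+8=5
a = 10: 10+4=3, 10+8=7
A + B = {1, 2, 3, 5, 7, 8, 9}, so |A + B| = 7.
Verify: 7 ≥ 6? Yes ✓.

CD lower bound = 6, actual |A + B| = 7.


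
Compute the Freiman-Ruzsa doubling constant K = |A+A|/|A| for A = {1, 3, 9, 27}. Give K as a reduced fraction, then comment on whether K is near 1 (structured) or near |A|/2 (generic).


|A| = 4.
Compute A + A by enumerating all 16 pairs.
A + A = {2, 4, 6, 10, 12, 18, 28, 30, 36, 54}, so |A + A| = 10.
K = |A + A| / |A| = 10/4 = 5/2 ≈ 2.5000.
Reference: AP of size 4 gives K = 7/4 ≈ 1.7500; a fully generic set of size 4 gives K ≈ 2.5000.

|A| = 4, |A + A| = 10, K = 10/4 = 5/2.


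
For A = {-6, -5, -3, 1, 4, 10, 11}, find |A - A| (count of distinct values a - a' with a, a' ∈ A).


A - A = {a - a' : a, a' ∈ A}; |A| = 7.
Bounds: 2|A|-1 ≤ |A - A| ≤ |A|² - |A| + 1, i.e. 13 ≤ |A - A| ≤ 43.
Note: 0 ∈ A - A always (from a - a). The set is symmetric: if d ∈ A - A then -d ∈ A - A.
Enumerate nonzero differences d = a - a' with a > a' (then include -d):
Positive differences: {1, 2, 3, 4, 6, 7, 9, 10, 13, 14, 15, 16, 17}
Full difference set: {0} ∪ (positive diffs) ∪ (negative diffs).
|A - A| = 1 + 2·13 = 27 (matches direct enumeration: 27).

|A - A| = 27


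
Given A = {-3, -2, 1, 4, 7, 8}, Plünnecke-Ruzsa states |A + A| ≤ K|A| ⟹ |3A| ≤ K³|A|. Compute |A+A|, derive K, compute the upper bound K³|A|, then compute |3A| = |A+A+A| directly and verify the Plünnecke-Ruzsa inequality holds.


|A| = 6.
Step 1: Compute A + A by enumerating all 36 pairs.
A + A = {-6, -5, -4, -2, -1, 1, 2, 4, 5, 6, 8, 9, 11, 12, 14, 15, 16}, so |A + A| = 17.
Step 2: Doubling constant K = |A + A|/|A| = 17/6 = 17/6 ≈ 2.8333.
Step 3: Plünnecke-Ruzsa gives |3A| ≤ K³·|A| = (2.8333)³ · 6 ≈ 136.4722.
Step 4: Compute 3A = A + A + A directly by enumerating all triples (a,b,c) ∈ A³; |3A| = 34.
Step 5: Check 34 ≤ 136.4722? Yes ✓.

K = 17/6, Plünnecke-Ruzsa bound K³|A| ≈ 136.4722, |3A| = 34, inequality holds.
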